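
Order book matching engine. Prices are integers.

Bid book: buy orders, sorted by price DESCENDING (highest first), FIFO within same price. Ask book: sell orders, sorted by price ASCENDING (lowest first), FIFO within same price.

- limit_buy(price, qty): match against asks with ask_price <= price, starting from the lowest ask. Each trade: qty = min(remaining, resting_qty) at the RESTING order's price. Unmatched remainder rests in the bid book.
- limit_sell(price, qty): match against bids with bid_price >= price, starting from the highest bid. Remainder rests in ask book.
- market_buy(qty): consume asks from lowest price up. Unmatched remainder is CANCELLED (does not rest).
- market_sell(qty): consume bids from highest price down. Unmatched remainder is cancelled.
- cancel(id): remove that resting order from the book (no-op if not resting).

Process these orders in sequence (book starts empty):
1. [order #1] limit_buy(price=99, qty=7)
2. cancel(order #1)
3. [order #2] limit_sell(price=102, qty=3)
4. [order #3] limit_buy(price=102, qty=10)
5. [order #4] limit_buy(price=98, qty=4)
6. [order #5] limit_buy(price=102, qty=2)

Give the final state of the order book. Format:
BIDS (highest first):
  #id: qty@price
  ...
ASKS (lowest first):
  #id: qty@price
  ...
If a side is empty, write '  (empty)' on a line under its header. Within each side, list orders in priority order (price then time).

After op 1 [order #1] limit_buy(price=99, qty=7): fills=none; bids=[#1:7@99] asks=[-]
After op 2 cancel(order #1): fills=none; bids=[-] asks=[-]
After op 3 [order #2] limit_sell(price=102, qty=3): fills=none; bids=[-] asks=[#2:3@102]
After op 4 [order #3] limit_buy(price=102, qty=10): fills=#3x#2:3@102; bids=[#3:7@102] asks=[-]
After op 5 [order #4] limit_buy(price=98, qty=4): fills=none; bids=[#3:7@102 #4:4@98] asks=[-]
After op 6 [order #5] limit_buy(price=102, qty=2): fills=none; bids=[#3:7@102 #5:2@102 #4:4@98] asks=[-]

Answer: BIDS (highest first):
  #3: 7@102
  #5: 2@102
  #4: 4@98
ASKS (lowest first):
  (empty)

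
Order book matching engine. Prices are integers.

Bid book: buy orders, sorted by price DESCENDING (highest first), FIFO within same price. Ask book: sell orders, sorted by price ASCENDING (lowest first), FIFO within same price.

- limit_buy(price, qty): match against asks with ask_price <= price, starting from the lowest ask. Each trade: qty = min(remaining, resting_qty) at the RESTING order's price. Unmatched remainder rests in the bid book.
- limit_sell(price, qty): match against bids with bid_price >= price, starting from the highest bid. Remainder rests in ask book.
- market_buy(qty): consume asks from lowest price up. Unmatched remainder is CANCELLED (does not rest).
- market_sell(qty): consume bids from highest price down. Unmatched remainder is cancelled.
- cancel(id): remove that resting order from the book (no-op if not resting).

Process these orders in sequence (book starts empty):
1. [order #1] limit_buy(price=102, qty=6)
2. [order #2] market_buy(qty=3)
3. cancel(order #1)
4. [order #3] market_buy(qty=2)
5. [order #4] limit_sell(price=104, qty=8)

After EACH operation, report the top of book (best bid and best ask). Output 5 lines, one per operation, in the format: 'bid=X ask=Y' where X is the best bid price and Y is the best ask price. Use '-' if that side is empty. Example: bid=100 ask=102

After op 1 [order #1] limit_buy(price=102, qty=6): fills=none; bids=[#1:6@102] asks=[-]
After op 2 [order #2] market_buy(qty=3): fills=none; bids=[#1:6@102] asks=[-]
After op 3 cancel(order #1): fills=none; bids=[-] asks=[-]
After op 4 [order #3] market_buy(qty=2): fills=none; bids=[-] asks=[-]
After op 5 [order #4] limit_sell(price=104, qty=8): fills=none; bids=[-] asks=[#4:8@104]

Answer: bid=102 ask=-
bid=102 ask=-
bid=- ask=-
bid=- ask=-
bid=- ask=104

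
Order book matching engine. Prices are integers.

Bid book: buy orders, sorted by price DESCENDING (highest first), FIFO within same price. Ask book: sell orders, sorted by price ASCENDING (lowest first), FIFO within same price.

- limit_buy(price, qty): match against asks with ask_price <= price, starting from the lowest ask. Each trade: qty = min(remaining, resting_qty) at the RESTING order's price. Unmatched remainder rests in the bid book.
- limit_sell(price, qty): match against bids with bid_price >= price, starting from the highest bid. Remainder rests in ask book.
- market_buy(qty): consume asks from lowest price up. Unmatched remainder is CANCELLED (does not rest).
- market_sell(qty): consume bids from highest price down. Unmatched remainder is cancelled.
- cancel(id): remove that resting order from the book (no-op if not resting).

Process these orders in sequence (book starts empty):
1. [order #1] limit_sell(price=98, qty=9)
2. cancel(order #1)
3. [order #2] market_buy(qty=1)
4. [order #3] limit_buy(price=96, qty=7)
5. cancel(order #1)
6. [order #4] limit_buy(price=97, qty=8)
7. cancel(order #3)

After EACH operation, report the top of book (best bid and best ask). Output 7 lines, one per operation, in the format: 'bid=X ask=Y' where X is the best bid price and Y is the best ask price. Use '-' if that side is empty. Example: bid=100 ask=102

Answer: bid=- ask=98
bid=- ask=-
bid=- ask=-
bid=96 ask=-
bid=96 ask=-
bid=97 ask=-
bid=97 ask=-

Derivation:
After op 1 [order #1] limit_sell(price=98, qty=9): fills=none; bids=[-] asks=[#1:9@98]
After op 2 cancel(order #1): fills=none; bids=[-] asks=[-]
After op 3 [order #2] market_buy(qty=1): fills=none; bids=[-] asks=[-]
After op 4 [order #3] limit_buy(price=96, qty=7): fills=none; bids=[#3:7@96] asks=[-]
After op 5 cancel(order #1): fills=none; bids=[#3:7@96] asks=[-]
After op 6 [order #4] limit_buy(price=97, qty=8): fills=none; bids=[#4:8@97 #3:7@96] asks=[-]
After op 7 cancel(order #3): fills=none; bids=[#4:8@97] asks=[-]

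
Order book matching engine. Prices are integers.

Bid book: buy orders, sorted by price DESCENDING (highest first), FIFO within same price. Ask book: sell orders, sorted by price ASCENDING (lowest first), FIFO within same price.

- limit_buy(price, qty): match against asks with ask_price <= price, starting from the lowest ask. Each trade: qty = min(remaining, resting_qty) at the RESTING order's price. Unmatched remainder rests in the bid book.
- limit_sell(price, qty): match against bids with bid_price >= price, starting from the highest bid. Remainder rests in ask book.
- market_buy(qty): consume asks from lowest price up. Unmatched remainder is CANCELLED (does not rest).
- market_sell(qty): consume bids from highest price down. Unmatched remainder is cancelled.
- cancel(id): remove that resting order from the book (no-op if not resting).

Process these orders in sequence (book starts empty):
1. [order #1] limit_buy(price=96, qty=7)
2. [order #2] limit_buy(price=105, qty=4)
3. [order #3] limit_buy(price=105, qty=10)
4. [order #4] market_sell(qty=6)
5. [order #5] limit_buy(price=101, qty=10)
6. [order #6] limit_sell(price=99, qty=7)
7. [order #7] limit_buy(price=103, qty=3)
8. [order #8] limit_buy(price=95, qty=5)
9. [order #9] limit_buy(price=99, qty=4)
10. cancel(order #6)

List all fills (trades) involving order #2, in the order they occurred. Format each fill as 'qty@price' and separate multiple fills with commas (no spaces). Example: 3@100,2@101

After op 1 [order #1] limit_buy(price=96, qty=7): fills=none; bids=[#1:7@96] asks=[-]
After op 2 [order #2] limit_buy(price=105, qty=4): fills=none; bids=[#2:4@105 #1:7@96] asks=[-]
After op 3 [order #3] limit_buy(price=105, qty=10): fills=none; bids=[#2:4@105 #3:10@105 #1:7@96] asks=[-]
After op 4 [order #4] market_sell(qty=6): fills=#2x#4:4@105 #3x#4:2@105; bids=[#3:8@105 #1:7@96] asks=[-]
After op 5 [order #5] limit_buy(price=101, qty=10): fills=none; bids=[#3:8@105 #5:10@101 #1:7@96] asks=[-]
After op 6 [order #6] limit_sell(price=99, qty=7): fills=#3x#6:7@105; bids=[#3:1@105 #5:10@101 #1:7@96] asks=[-]
After op 7 [order #7] limit_buy(price=103, qty=3): fills=none; bids=[#3:1@105 #7:3@103 #5:10@101 #1:7@96] asks=[-]
After op 8 [order #8] limit_buy(price=95, qty=5): fills=none; bids=[#3:1@105 #7:3@103 #5:10@101 #1:7@96 #8:5@95] asks=[-]
After op 9 [order #9] limit_buy(price=99, qty=4): fills=none; bids=[#3:1@105 #7:3@103 #5:10@101 #9:4@99 #1:7@96 #8:5@95] asks=[-]
After op 10 cancel(order #6): fills=none; bids=[#3:1@105 #7:3@103 #5:10@101 #9:4@99 #1:7@96 #8:5@95] asks=[-]

Answer: 4@105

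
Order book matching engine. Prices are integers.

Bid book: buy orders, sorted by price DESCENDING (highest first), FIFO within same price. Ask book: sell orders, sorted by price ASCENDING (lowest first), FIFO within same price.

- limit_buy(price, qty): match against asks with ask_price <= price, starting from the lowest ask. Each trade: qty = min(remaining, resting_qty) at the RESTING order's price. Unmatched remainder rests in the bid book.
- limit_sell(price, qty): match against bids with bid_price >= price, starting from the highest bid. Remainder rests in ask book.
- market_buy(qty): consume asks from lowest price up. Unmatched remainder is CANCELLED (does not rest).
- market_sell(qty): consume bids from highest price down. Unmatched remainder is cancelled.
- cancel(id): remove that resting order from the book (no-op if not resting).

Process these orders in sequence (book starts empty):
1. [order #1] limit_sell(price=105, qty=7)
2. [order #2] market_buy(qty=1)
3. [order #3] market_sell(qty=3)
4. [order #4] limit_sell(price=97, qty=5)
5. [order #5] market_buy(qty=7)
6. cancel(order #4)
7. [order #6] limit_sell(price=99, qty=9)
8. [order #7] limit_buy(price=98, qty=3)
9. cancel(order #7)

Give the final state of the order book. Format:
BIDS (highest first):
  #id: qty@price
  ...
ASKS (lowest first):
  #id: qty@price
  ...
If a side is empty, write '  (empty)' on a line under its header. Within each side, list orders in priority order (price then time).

After op 1 [order #1] limit_sell(price=105, qty=7): fills=none; bids=[-] asks=[#1:7@105]
After op 2 [order #2] market_buy(qty=1): fills=#2x#1:1@105; bids=[-] asks=[#1:6@105]
After op 3 [order #3] market_sell(qty=3): fills=none; bids=[-] asks=[#1:6@105]
After op 4 [order #4] limit_sell(price=97, qty=5): fills=none; bids=[-] asks=[#4:5@97 #1:6@105]
After op 5 [order #5] market_buy(qty=7): fills=#5x#4:5@97 #5x#1:2@105; bids=[-] asks=[#1:4@105]
After op 6 cancel(order #4): fills=none; bids=[-] asks=[#1:4@105]
After op 7 [order #6] limit_sell(price=99, qty=9): fills=none; bids=[-] asks=[#6:9@99 #1:4@105]
After op 8 [order #7] limit_buy(price=98, qty=3): fills=none; bids=[#7:3@98] asks=[#6:9@99 #1:4@105]
After op 9 cancel(order #7): fills=none; bids=[-] asks=[#6:9@99 #1:4@105]

Answer: BIDS (highest first):
  (empty)
ASKS (lowest first):
  #6: 9@99
  #1: 4@105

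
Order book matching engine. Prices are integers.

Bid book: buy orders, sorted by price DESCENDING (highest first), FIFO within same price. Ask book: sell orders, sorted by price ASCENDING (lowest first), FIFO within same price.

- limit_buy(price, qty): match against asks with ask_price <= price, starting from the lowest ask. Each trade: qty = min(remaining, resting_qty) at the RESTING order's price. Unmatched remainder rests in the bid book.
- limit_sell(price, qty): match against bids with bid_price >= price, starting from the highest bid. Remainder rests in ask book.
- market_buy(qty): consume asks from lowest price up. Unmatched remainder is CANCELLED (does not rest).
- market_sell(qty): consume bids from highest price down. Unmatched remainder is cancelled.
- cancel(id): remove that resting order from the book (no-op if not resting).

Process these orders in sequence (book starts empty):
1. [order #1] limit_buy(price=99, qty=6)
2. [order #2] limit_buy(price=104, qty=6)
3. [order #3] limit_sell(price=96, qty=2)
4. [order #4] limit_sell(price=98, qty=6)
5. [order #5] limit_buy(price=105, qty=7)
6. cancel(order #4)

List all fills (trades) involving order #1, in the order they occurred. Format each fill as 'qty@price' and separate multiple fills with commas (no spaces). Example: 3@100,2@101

After op 1 [order #1] limit_buy(price=99, qty=6): fills=none; bids=[#1:6@99] asks=[-]
After op 2 [order #2] limit_buy(price=104, qty=6): fills=none; bids=[#2:6@104 #1:6@99] asks=[-]
After op 3 [order #3] limit_sell(price=96, qty=2): fills=#2x#3:2@104; bids=[#2:4@104 #1:6@99] asks=[-]
After op 4 [order #4] limit_sell(price=98, qty=6): fills=#2x#4:4@104 #1x#4:2@99; bids=[#1:4@99] asks=[-]
After op 5 [order #5] limit_buy(price=105, qty=7): fills=none; bids=[#5:7@105 #1:4@99] asks=[-]
After op 6 cancel(order #4): fills=none; bids=[#5:7@105 #1:4@99] asks=[-]

Answer: 2@99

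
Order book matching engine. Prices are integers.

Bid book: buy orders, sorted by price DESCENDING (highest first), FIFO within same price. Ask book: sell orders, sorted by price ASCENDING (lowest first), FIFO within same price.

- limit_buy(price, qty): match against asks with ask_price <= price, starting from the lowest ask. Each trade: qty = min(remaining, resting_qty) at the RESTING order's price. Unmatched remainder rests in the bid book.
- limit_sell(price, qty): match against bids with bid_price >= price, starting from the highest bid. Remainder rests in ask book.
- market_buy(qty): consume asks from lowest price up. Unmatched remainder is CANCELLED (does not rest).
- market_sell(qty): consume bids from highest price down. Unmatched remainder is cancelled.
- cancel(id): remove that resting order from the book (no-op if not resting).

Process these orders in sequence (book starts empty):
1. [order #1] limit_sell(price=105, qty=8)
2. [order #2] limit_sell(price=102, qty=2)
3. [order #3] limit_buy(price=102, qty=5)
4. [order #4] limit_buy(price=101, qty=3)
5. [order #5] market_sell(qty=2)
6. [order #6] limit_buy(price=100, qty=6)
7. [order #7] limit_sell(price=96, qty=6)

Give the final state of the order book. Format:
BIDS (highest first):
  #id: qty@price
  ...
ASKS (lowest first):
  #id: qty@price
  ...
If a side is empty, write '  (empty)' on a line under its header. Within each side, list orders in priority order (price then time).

After op 1 [order #1] limit_sell(price=105, qty=8): fills=none; bids=[-] asks=[#1:8@105]
After op 2 [order #2] limit_sell(price=102, qty=2): fills=none; bids=[-] asks=[#2:2@102 #1:8@105]
After op 3 [order #3] limit_buy(price=102, qty=5): fills=#3x#2:2@102; bids=[#3:3@102] asks=[#1:8@105]
After op 4 [order #4] limit_buy(price=101, qty=3): fills=none; bids=[#3:3@102 #4:3@101] asks=[#1:8@105]
After op 5 [order #5] market_sell(qty=2): fills=#3x#5:2@102; bids=[#3:1@102 #4:3@101] asks=[#1:8@105]
After op 6 [order #6] limit_buy(price=100, qty=6): fills=none; bids=[#3:1@102 #4:3@101 #6:6@100] asks=[#1:8@105]
After op 7 [order #7] limit_sell(price=96, qty=6): fills=#3x#7:1@102 #4x#7:3@101 #6x#7:2@100; bids=[#6:4@100] asks=[#1:8@105]

Answer: BIDS (highest first):
  #6: 4@100
ASKS (lowest first):
  #1: 8@105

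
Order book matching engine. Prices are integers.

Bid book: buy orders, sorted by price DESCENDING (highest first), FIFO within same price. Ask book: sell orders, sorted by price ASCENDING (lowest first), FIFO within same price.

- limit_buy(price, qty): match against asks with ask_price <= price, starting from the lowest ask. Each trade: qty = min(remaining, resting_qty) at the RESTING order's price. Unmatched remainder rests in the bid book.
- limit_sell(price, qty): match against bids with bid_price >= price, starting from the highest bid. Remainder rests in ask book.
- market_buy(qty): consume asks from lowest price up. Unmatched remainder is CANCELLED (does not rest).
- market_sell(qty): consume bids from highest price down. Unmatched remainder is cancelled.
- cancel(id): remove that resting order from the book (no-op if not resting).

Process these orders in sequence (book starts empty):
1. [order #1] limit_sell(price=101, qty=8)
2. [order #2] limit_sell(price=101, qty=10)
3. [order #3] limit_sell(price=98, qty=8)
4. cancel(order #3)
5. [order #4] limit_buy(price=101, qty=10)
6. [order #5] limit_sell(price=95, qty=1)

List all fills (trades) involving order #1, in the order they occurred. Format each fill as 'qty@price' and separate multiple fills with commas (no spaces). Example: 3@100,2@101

After op 1 [order #1] limit_sell(price=101, qty=8): fills=none; bids=[-] asks=[#1:8@101]
After op 2 [order #2] limit_sell(price=101, qty=10): fills=none; bids=[-] asks=[#1:8@101 #2:10@101]
After op 3 [order #3] limit_sell(price=98, qty=8): fills=none; bids=[-] asks=[#3:8@98 #1:8@101 #2:10@101]
After op 4 cancel(order #3): fills=none; bids=[-] asks=[#1:8@101 #2:10@101]
After op 5 [order #4] limit_buy(price=101, qty=10): fills=#4x#1:8@101 #4x#2:2@101; bids=[-] asks=[#2:8@101]
After op 6 [order #5] limit_sell(price=95, qty=1): fills=none; bids=[-] asks=[#5:1@95 #2:8@101]

Answer: 8@101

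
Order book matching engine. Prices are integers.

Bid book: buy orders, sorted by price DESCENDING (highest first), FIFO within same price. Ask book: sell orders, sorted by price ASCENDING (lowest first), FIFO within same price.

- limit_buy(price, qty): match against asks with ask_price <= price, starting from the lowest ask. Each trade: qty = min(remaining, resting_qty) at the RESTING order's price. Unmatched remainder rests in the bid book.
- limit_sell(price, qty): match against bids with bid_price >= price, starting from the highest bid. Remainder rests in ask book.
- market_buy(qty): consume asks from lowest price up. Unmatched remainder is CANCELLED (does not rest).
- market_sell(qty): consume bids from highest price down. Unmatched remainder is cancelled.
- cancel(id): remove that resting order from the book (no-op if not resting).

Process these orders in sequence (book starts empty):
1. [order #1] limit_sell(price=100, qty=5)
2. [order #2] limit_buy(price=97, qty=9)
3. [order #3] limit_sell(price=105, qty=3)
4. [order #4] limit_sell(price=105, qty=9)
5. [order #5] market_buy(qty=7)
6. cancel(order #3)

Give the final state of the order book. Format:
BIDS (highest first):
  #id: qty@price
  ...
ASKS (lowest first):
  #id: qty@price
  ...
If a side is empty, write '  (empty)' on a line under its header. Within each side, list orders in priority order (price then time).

Answer: BIDS (highest first):
  #2: 9@97
ASKS (lowest first):
  #4: 9@105

Derivation:
After op 1 [order #1] limit_sell(price=100, qty=5): fills=none; bids=[-] asks=[#1:5@100]
After op 2 [order #2] limit_buy(price=97, qty=9): fills=none; bids=[#2:9@97] asks=[#1:5@100]
After op 3 [order #3] limit_sell(price=105, qty=3): fills=none; bids=[#2:9@97] asks=[#1:5@100 #3:3@105]
After op 4 [order #4] limit_sell(price=105, qty=9): fills=none; bids=[#2:9@97] asks=[#1:5@100 #3:3@105 #4:9@105]
After op 5 [order #5] market_buy(qty=7): fills=#5x#1:5@100 #5x#3:2@105; bids=[#2:9@97] asks=[#3:1@105 #4:9@105]
After op 6 cancel(order #3): fills=none; bids=[#2:9@97] asks=[#4:9@105]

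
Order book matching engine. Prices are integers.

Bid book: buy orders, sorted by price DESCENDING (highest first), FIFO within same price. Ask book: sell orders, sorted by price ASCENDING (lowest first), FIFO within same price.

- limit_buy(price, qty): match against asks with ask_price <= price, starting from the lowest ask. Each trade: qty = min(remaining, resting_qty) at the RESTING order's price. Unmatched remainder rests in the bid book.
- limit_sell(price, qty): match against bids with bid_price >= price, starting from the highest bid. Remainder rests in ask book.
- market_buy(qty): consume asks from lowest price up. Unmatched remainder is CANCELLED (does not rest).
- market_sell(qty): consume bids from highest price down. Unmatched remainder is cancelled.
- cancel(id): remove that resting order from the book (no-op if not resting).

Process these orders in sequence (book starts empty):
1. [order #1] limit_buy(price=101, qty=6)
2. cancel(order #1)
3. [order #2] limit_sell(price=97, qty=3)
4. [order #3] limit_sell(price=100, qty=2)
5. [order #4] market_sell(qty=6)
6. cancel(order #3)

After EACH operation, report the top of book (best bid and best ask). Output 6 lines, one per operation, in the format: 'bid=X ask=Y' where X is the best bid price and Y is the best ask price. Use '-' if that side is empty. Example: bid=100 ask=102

Answer: bid=101 ask=-
bid=- ask=-
bid=- ask=97
bid=- ask=97
bid=- ask=97
bid=- ask=97

Derivation:
After op 1 [order #1] limit_buy(price=101, qty=6): fills=none; bids=[#1:6@101] asks=[-]
After op 2 cancel(order #1): fills=none; bids=[-] asks=[-]
After op 3 [order #2] limit_sell(price=97, qty=3): fills=none; bids=[-] asks=[#2:3@97]
After op 4 [order #3] limit_sell(price=100, qty=2): fills=none; bids=[-] asks=[#2:3@97 #3:2@100]
After op 5 [order #4] market_sell(qty=6): fills=none; bids=[-] asks=[#2:3@97 #3:2@100]
After op 6 cancel(order #3): fills=none; bids=[-] asks=[#2:3@97]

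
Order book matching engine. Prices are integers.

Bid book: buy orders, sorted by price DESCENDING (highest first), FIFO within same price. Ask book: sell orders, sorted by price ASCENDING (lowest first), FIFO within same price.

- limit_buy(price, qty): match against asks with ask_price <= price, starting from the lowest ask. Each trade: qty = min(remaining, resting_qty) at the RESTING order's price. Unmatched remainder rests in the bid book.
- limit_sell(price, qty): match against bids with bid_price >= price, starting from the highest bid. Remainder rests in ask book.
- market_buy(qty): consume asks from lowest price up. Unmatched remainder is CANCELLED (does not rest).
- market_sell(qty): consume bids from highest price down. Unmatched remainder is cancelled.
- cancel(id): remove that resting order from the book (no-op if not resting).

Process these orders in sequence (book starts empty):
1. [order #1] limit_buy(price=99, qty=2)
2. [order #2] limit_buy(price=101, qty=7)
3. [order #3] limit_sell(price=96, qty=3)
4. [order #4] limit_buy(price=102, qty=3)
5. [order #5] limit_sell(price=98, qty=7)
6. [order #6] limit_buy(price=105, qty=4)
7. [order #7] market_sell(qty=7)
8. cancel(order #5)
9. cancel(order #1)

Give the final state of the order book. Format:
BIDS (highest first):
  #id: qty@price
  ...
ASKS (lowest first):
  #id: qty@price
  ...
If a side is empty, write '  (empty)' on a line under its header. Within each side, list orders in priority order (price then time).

Answer: BIDS (highest first):
  (empty)
ASKS (lowest first):
  (empty)

Derivation:
After op 1 [order #1] limit_buy(price=99, qty=2): fills=none; bids=[#1:2@99] asks=[-]
After op 2 [order #2] limit_buy(price=101, qty=7): fills=none; bids=[#2:7@101 #1:2@99] asks=[-]
After op 3 [order #3] limit_sell(price=96, qty=3): fills=#2x#3:3@101; bids=[#2:4@101 #1:2@99] asks=[-]
After op 4 [order #4] limit_buy(price=102, qty=3): fills=none; bids=[#4:3@102 #2:4@101 #1:2@99] asks=[-]
After op 5 [order #5] limit_sell(price=98, qty=7): fills=#4x#5:3@102 #2x#5:4@101; bids=[#1:2@99] asks=[-]
After op 6 [order #6] limit_buy(price=105, qty=4): fills=none; bids=[#6:4@105 #1:2@99] asks=[-]
After op 7 [order #7] market_sell(qty=7): fills=#6x#7:4@105 #1x#7:2@99; bids=[-] asks=[-]
After op 8 cancel(order #5): fills=none; bids=[-] asks=[-]
After op 9 cancel(order #1): fills=none; bids=[-] asks=[-]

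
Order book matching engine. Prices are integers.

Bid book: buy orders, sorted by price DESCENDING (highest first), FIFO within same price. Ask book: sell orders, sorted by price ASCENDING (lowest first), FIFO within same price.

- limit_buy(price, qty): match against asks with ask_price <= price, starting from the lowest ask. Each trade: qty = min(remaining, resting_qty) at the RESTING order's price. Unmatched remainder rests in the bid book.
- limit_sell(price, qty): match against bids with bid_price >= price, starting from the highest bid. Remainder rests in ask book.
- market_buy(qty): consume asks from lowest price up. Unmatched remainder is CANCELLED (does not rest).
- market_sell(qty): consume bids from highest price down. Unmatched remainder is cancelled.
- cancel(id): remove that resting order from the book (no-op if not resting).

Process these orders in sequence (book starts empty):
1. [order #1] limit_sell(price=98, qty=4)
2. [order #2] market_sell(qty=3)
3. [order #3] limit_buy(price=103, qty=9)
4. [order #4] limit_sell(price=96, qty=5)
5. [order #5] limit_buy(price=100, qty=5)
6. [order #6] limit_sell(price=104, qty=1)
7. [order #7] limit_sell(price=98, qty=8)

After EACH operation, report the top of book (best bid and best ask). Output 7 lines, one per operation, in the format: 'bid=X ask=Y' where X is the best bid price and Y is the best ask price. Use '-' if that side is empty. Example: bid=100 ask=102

After op 1 [order #1] limit_sell(price=98, qty=4): fills=none; bids=[-] asks=[#1:4@98]
After op 2 [order #2] market_sell(qty=3): fills=none; bids=[-] asks=[#1:4@98]
After op 3 [order #3] limit_buy(price=103, qty=9): fills=#3x#1:4@98; bids=[#3:5@103] asks=[-]
After op 4 [order #4] limit_sell(price=96, qty=5): fills=#3x#4:5@103; bids=[-] asks=[-]
After op 5 [order #5] limit_buy(price=100, qty=5): fills=none; bids=[#5:5@100] asks=[-]
After op 6 [order #6] limit_sell(price=104, qty=1): fills=none; bids=[#5:5@100] asks=[#6:1@104]
After op 7 [order #7] limit_sell(price=98, qty=8): fills=#5x#7:5@100; bids=[-] asks=[#7:3@98 #6:1@104]

Answer: bid=- ask=98
bid=- ask=98
bid=103 ask=-
bid=- ask=-
bid=100 ask=-
bid=100 ask=104
bid=- ask=98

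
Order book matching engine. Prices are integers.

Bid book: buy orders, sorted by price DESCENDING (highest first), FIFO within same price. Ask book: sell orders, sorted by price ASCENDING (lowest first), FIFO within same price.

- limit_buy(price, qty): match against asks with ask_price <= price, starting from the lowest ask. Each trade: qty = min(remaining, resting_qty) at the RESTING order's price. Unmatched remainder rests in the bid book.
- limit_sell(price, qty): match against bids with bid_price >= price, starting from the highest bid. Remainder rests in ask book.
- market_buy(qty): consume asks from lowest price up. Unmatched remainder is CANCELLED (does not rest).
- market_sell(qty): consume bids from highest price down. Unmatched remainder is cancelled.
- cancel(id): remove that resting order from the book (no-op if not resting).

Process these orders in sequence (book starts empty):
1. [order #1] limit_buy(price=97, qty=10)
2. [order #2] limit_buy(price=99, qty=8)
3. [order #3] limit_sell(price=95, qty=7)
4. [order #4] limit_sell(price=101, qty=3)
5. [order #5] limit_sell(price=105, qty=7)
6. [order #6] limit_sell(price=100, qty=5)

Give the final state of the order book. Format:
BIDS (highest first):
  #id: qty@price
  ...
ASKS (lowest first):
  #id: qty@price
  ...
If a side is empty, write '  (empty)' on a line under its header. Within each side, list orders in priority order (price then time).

After op 1 [order #1] limit_buy(price=97, qty=10): fills=none; bids=[#1:10@97] asks=[-]
After op 2 [order #2] limit_buy(price=99, qty=8): fills=none; bids=[#2:8@99 #1:10@97] asks=[-]
After op 3 [order #3] limit_sell(price=95, qty=7): fills=#2x#3:7@99; bids=[#2:1@99 #1:10@97] asks=[-]
After op 4 [order #4] limit_sell(price=101, qty=3): fills=none; bids=[#2:1@99 #1:10@97] asks=[#4:3@101]
After op 5 [order #5] limit_sell(price=105, qty=7): fills=none; bids=[#2:1@99 #1:10@97] asks=[#4:3@101 #5:7@105]
After op 6 [order #6] limit_sell(price=100, qty=5): fills=none; bids=[#2:1@99 #1:10@97] asks=[#6:5@100 #4:3@101 #5:7@105]

Answer: BIDS (highest first):
  #2: 1@99
  #1: 10@97
ASKS (lowest first):
  #6: 5@100
  #4: 3@101
  #5: 7@105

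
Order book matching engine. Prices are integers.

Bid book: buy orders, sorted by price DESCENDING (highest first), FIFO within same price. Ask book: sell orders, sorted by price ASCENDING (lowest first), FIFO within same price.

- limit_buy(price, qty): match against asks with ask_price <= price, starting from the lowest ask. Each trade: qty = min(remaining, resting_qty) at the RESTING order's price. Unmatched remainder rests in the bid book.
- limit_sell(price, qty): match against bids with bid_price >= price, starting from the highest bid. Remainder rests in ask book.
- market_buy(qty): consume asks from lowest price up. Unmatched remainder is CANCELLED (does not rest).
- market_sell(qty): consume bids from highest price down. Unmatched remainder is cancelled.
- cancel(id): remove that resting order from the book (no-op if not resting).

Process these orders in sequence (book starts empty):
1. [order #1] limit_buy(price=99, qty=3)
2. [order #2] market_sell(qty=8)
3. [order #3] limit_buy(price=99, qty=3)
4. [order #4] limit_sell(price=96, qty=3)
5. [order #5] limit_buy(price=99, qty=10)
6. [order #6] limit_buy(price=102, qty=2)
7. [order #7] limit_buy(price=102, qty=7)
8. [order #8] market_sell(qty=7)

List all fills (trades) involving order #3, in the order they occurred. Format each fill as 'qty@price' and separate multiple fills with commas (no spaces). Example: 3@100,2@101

After op 1 [order #1] limit_buy(price=99, qty=3): fills=none; bids=[#1:3@99] asks=[-]
After op 2 [order #2] market_sell(qty=8): fills=#1x#2:3@99; bids=[-] asks=[-]
After op 3 [order #3] limit_buy(price=99, qty=3): fills=none; bids=[#3:3@99] asks=[-]
After op 4 [order #4] limit_sell(price=96, qty=3): fills=#3x#4:3@99; bids=[-] asks=[-]
After op 5 [order #5] limit_buy(price=99, qty=10): fills=none; bids=[#5:10@99] asks=[-]
After op 6 [order #6] limit_buy(price=102, qty=2): fills=none; bids=[#6:2@102 #5:10@99] asks=[-]
After op 7 [order #7] limit_buy(price=102, qty=7): fills=none; bids=[#6:2@102 #7:7@102 #5:10@99] asks=[-]
After op 8 [order #8] market_sell(qty=7): fills=#6x#8:2@102 #7x#8:5@102; bids=[#7:2@102 #5:10@99] asks=[-]

Answer: 3@99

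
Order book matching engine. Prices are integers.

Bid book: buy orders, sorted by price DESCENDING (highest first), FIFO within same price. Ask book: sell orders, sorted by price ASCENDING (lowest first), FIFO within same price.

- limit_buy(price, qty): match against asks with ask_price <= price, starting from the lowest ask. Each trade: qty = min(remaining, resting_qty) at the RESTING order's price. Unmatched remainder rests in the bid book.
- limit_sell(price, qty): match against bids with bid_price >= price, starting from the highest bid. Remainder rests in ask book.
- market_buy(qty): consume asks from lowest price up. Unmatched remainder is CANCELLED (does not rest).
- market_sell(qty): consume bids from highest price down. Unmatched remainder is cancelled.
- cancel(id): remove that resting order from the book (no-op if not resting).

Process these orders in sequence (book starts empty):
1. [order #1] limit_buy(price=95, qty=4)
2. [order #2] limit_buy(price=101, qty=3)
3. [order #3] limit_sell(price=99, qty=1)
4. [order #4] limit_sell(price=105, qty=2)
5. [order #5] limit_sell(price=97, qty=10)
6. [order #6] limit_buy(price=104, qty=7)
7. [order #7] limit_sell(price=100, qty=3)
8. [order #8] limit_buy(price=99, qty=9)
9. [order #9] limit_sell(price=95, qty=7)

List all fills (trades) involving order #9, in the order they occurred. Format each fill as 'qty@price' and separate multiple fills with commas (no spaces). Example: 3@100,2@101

After op 1 [order #1] limit_buy(price=95, qty=4): fills=none; bids=[#1:4@95] asks=[-]
After op 2 [order #2] limit_buy(price=101, qty=3): fills=none; bids=[#2:3@101 #1:4@95] asks=[-]
After op 3 [order #3] limit_sell(price=99, qty=1): fills=#2x#3:1@101; bids=[#2:2@101 #1:4@95] asks=[-]
After op 4 [order #4] limit_sell(price=105, qty=2): fills=none; bids=[#2:2@101 #1:4@95] asks=[#4:2@105]
After op 5 [order #5] limit_sell(price=97, qty=10): fills=#2x#5:2@101; bids=[#1:4@95] asks=[#5:8@97 #4:2@105]
After op 6 [order #6] limit_buy(price=104, qty=7): fills=#6x#5:7@97; bids=[#1:4@95] asks=[#5:1@97 #4:2@105]
After op 7 [order #7] limit_sell(price=100, qty=3): fills=none; bids=[#1:4@95] asks=[#5:1@97 #7:3@100 #4:2@105]
After op 8 [order #8] limit_buy(price=99, qty=9): fills=#8x#5:1@97; bids=[#8:8@99 #1:4@95] asks=[#7:3@100 #4:2@105]
After op 9 [order #9] limit_sell(price=95, qty=7): fills=#8x#9:7@99; bids=[#8:1@99 #1:4@95] asks=[#7:3@100 #4:2@105]

Answer: 7@99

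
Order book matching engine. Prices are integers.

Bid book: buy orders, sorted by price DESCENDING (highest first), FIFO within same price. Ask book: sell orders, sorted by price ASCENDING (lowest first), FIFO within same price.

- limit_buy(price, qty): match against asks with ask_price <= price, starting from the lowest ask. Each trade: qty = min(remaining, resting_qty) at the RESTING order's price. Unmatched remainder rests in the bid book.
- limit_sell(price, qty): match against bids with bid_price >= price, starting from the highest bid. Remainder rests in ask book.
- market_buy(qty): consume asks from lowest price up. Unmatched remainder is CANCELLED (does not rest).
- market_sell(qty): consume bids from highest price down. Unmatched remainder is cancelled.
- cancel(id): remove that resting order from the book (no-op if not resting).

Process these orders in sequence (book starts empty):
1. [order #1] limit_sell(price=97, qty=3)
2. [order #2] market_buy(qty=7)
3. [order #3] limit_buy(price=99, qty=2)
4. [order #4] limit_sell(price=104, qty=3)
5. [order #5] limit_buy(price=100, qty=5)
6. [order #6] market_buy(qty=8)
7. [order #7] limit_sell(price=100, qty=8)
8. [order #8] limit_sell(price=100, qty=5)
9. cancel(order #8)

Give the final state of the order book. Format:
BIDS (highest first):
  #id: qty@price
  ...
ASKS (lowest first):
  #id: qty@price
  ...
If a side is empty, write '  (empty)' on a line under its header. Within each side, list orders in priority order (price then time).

After op 1 [order #1] limit_sell(price=97, qty=3): fills=none; bids=[-] asks=[#1:3@97]
After op 2 [order #2] market_buy(qty=7): fills=#2x#1:3@97; bids=[-] asks=[-]
After op 3 [order #3] limit_buy(price=99, qty=2): fills=none; bids=[#3:2@99] asks=[-]
After op 4 [order #4] limit_sell(price=104, qty=3): fills=none; bids=[#3:2@99] asks=[#4:3@104]
After op 5 [order #5] limit_buy(price=100, qty=5): fills=none; bids=[#5:5@100 #3:2@99] asks=[#4:3@104]
After op 6 [order #6] market_buy(qty=8): fills=#6x#4:3@104; bids=[#5:5@100 #3:2@99] asks=[-]
After op 7 [order #7] limit_sell(price=100, qty=8): fills=#5x#7:5@100; bids=[#3:2@99] asks=[#7:3@100]
After op 8 [order #8] limit_sell(price=100, qty=5): fills=none; bids=[#3:2@99] asks=[#7:3@100 #8:5@100]
After op 9 cancel(order #8): fills=none; bids=[#3:2@99] asks=[#7:3@100]

Answer: BIDS (highest first):
  #3: 2@99
ASKS (lowest first):
  #7: 3@100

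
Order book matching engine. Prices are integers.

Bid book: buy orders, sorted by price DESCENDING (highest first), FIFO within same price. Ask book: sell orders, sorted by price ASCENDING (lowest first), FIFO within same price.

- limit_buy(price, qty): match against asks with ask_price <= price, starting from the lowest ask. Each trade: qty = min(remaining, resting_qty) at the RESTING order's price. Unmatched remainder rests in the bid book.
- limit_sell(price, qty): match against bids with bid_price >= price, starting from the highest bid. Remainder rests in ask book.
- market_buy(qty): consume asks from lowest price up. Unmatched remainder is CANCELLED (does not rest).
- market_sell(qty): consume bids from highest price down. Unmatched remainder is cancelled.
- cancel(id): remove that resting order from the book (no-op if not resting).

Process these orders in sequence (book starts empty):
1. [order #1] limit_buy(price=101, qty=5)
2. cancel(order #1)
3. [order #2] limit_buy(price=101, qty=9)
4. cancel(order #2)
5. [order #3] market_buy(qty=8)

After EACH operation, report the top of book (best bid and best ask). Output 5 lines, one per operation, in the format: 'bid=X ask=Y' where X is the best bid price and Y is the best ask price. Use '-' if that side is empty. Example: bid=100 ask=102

Answer: bid=101 ask=-
bid=- ask=-
bid=101 ask=-
bid=- ask=-
bid=- ask=-

Derivation:
After op 1 [order #1] limit_buy(price=101, qty=5): fills=none; bids=[#1:5@101] asks=[-]
After op 2 cancel(order #1): fills=none; bids=[-] asks=[-]
After op 3 [order #2] limit_buy(price=101, qty=9): fills=none; bids=[#2:9@101] asks=[-]
After op 4 cancel(order #2): fills=none; bids=[-] asks=[-]
After op 5 [order #3] market_buy(qty=8): fills=none; bids=[-] asks=[-]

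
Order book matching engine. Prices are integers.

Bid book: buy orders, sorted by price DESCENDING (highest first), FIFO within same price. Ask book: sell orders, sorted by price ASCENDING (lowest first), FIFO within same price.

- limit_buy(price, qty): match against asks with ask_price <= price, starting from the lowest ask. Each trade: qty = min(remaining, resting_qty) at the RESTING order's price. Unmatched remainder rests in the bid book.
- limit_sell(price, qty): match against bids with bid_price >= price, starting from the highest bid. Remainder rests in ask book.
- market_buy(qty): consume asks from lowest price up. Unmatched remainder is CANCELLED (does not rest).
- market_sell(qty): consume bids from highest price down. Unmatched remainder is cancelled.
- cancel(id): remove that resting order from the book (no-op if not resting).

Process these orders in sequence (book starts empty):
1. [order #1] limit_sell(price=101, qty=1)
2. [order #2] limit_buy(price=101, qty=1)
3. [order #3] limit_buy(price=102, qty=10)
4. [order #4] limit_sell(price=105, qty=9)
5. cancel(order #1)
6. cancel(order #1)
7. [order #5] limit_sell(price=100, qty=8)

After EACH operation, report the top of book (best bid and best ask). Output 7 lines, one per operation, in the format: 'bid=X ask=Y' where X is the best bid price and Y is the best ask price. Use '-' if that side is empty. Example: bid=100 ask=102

After op 1 [order #1] limit_sell(price=101, qty=1): fills=none; bids=[-] asks=[#1:1@101]
After op 2 [order #2] limit_buy(price=101, qty=1): fills=#2x#1:1@101; bids=[-] asks=[-]
After op 3 [order #3] limit_buy(price=102, qty=10): fills=none; bids=[#3:10@102] asks=[-]
After op 4 [order #4] limit_sell(price=105, qty=9): fills=none; bids=[#3:10@102] asks=[#4:9@105]
After op 5 cancel(order #1): fills=none; bids=[#3:10@102] asks=[#4:9@105]
After op 6 cancel(order #1): fills=none; bids=[#3:10@102] asks=[#4:9@105]
After op 7 [order #5] limit_sell(price=100, qty=8): fills=#3x#5:8@102; bids=[#3:2@102] asks=[#4:9@105]

Answer: bid=- ask=101
bid=- ask=-
bid=102 ask=-
bid=102 ask=105
bid=102 ask=105
bid=102 ask=105
bid=102 ask=105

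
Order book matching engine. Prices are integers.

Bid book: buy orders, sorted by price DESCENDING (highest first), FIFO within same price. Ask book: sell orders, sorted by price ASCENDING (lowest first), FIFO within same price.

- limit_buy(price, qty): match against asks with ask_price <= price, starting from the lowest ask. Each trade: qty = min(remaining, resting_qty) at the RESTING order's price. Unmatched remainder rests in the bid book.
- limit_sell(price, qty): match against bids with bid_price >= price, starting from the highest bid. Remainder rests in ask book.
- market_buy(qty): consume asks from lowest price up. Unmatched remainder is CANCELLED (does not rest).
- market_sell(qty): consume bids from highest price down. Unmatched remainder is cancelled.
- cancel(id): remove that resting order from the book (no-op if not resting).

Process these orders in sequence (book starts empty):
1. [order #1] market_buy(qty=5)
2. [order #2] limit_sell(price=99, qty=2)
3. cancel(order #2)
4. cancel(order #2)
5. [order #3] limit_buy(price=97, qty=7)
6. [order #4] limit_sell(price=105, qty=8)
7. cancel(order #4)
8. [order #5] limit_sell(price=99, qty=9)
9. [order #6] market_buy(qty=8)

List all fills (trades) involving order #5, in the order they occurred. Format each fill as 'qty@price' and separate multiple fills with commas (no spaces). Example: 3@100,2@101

After op 1 [order #1] market_buy(qty=5): fills=none; bids=[-] asks=[-]
After op 2 [order #2] limit_sell(price=99, qty=2): fills=none; bids=[-] asks=[#2:2@99]
After op 3 cancel(order #2): fills=none; bids=[-] asks=[-]
After op 4 cancel(order #2): fills=none; bids=[-] asks=[-]
After op 5 [order #3] limit_buy(price=97, qty=7): fills=none; bids=[#3:7@97] asks=[-]
After op 6 [order #4] limit_sell(price=105, qty=8): fills=none; bids=[#3:7@97] asks=[#4:8@105]
After op 7 cancel(order #4): fills=none; bids=[#3:7@97] asks=[-]
After op 8 [order #5] limit_sell(price=99, qty=9): fills=none; bids=[#3:7@97] asks=[#5:9@99]
After op 9 [order #6] market_buy(qty=8): fills=#6x#5:8@99; bids=[#3:7@97] asks=[#5:1@99]

Answer: 8@99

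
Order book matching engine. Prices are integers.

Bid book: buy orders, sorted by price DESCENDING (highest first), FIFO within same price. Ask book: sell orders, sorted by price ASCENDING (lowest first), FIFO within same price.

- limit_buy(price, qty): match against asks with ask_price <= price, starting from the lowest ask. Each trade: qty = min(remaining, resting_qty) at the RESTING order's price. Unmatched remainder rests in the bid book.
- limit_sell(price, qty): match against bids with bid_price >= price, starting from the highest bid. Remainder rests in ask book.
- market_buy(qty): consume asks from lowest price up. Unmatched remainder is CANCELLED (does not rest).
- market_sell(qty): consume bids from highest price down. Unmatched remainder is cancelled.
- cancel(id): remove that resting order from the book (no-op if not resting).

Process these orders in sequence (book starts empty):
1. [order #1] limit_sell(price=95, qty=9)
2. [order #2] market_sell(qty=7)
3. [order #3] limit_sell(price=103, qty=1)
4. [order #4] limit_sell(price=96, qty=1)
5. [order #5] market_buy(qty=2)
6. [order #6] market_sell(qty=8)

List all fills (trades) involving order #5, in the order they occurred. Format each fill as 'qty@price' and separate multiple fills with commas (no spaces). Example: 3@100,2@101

After op 1 [order #1] limit_sell(price=95, qty=9): fills=none; bids=[-] asks=[#1:9@95]
After op 2 [order #2] market_sell(qty=7): fills=none; bids=[-] asks=[#1:9@95]
After op 3 [order #3] limit_sell(price=103, qty=1): fills=none; bids=[-] asks=[#1:9@95 #3:1@103]
After op 4 [order #4] limit_sell(price=96, qty=1): fills=none; bids=[-] asks=[#1:9@95 #4:1@96 #3:1@103]
After op 5 [order #5] market_buy(qty=2): fills=#5x#1:2@95; bids=[-] asks=[#1:7@95 #4:1@96 #3:1@103]
After op 6 [order #6] market_sell(qty=8): fills=none; bids=[-] asks=[#1:7@95 #4:1@96 #3:1@103]

Answer: 2@95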